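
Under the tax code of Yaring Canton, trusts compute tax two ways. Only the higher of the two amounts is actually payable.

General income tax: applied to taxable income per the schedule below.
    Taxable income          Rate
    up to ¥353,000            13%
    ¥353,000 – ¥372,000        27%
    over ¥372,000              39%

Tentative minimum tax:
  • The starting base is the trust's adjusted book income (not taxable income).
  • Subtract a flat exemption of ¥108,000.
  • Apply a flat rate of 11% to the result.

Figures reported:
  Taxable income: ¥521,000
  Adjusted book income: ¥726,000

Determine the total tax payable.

Tentative minimum tax:
  Base (adjusted book income): ¥726,000
  Less exemption ¥108,000 → base ¥618,000
  ¥618,000 × 11% = ¥67,980

General income tax:
  ¥353,000 × 13% = ¥45,890
  ¥19,000 × 27% = ¥5,130
  ¥149,000 × 39% = ¥58,110
  → ¥109,130

¥109,130 > ¥67,980, so the general income tax governs.

¥109,130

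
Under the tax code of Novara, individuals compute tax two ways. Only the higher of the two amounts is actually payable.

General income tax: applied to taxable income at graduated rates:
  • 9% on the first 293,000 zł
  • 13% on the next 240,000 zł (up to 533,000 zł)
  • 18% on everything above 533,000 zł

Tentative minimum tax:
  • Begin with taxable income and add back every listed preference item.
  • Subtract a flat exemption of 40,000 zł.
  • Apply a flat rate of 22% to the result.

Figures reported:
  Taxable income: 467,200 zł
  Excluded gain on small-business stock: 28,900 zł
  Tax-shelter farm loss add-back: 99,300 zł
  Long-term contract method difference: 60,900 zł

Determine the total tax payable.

135,586 zł

General income tax:
  293,000 zł × 9% = 26,370 zł
  174,200 zł × 13% = 22,646 zł
  → 49,016 zł

Tentative minimum tax:
  Adjusted income: 467,200 zł + 28,900 zł + 99,300 zł + 60,900 zł = 656,300 zł
  Less exemption 40,000 zł → base 616,300 zł
  616,300 zł × 22% = 135,586 zł

135,586 zł > 49,016 zł, so the tentative minimum tax is the binding amount.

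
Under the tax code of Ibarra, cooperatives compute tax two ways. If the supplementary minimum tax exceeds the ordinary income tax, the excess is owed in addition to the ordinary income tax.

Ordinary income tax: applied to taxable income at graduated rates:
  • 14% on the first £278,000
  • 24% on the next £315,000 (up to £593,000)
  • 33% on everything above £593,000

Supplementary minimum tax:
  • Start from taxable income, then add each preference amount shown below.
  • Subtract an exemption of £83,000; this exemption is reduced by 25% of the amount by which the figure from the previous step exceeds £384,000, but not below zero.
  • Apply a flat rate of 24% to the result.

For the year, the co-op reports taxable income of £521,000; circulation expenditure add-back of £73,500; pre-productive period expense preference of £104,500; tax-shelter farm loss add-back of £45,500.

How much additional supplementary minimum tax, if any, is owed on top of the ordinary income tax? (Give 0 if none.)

Ordinary income tax:
  £278,000 × 14% = £38,920
  £243,000 × 24% = £58,320
  → £97,240

Supplementary minimum tax:
  Adjusted income: £521,000 + £73,500 + £104,500 + £45,500 = £744,500
  Exemption: 25% × (£744,500 − £384,000) = £90,125 ≥ £83,000, so the exemption is fully phased out
  Base: £744,500 − £0 = £744,500
  £744,500 × 24% = £178,680

Excess of supplementary minimum tax over ordinary income tax: £178,680 − £97,240 = £81,440.

£81,440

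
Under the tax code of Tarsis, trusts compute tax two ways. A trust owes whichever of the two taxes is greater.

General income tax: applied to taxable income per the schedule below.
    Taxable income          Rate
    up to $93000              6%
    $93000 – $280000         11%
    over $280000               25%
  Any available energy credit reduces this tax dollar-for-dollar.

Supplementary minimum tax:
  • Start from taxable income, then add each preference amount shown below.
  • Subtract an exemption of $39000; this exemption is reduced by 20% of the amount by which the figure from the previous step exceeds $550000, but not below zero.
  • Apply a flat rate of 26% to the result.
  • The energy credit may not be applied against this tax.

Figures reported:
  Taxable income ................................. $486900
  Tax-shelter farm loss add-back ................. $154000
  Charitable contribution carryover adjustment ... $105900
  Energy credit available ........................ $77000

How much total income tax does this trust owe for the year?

Supplementary minimum tax:
  Adjusted income: $486900 + $154000 + $105900 = $746800
  Exemption: 20% × ($746800 − $550000) = $39360 ≥ $39000, so the exemption is fully phased out
  Base: $746800 − $0 = $746800
  $746800 × 26% = $194168

General income tax:
  $93000 × 6% = $5580
  $187000 × 11% = $20570
  $206900 × 25% = $51725
  → $77875
  Less energy credit $77000 → $875

$194168 > $875, so the supplementary minimum tax is the binding amount.

$194168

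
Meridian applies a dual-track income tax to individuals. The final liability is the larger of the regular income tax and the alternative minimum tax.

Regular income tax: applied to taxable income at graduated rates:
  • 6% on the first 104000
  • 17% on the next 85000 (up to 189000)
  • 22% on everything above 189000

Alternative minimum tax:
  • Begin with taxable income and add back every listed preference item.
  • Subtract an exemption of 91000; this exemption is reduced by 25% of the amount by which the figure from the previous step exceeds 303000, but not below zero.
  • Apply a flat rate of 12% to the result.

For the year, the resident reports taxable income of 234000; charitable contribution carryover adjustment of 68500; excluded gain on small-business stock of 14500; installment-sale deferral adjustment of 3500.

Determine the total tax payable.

30590

Regular income tax:
  104000 × 6% = 6240
  85000 × 17% = 14450
  45000 × 22% = 9900
  → 30590

Alternative minimum tax:
  Adjusted income: 234000 + 68500 + 14500 + 3500 = 320500
  Exemption: 91000 − 25% × (320500 − 303000) = 91000 − 4375 = 86625
  Base: 320500 − 86625 = 233875
  233875 × 12% = 28065

30590 > 28065, so the regular income tax governs.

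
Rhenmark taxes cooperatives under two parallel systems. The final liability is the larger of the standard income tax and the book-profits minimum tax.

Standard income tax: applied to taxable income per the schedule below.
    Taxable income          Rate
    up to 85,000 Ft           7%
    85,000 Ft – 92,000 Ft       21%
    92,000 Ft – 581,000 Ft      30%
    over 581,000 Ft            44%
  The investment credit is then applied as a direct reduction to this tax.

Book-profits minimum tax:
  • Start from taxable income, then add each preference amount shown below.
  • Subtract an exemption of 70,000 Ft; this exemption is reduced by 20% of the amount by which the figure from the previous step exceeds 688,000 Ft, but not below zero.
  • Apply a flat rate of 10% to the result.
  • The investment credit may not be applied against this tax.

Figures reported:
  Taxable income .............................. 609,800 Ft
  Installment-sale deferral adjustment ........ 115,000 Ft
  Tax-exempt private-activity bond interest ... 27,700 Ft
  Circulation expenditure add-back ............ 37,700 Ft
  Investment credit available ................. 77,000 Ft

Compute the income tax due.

89,792 Ft

Standard income tax:
  85,000 Ft × 7% = 5,950 Ft
  7,000 Ft × 21% = 1,470 Ft
  489,000 Ft × 30% = 146,700 Ft
  28,800 Ft × 44% = 12,672 Ft
  → 166,792 Ft
  Less investment credit 77,000 Ft → 89,792 Ft

Book-profits minimum tax:
  Adjusted income: 609,800 Ft + 115,000 Ft + 27,700 Ft + 37,700 Ft = 790,200 Ft
  Exemption: 70,000 Ft − 20% × (790,200 Ft − 688,000 Ft) = 70,000 Ft − 20,440 Ft = 49,560 Ft
  Base: 790,200 Ft − 49,560 Ft = 740,640 Ft
  740,640 Ft × 10% = 74,064 Ft

89,792 Ft > 74,064 Ft, so the standard income tax governs.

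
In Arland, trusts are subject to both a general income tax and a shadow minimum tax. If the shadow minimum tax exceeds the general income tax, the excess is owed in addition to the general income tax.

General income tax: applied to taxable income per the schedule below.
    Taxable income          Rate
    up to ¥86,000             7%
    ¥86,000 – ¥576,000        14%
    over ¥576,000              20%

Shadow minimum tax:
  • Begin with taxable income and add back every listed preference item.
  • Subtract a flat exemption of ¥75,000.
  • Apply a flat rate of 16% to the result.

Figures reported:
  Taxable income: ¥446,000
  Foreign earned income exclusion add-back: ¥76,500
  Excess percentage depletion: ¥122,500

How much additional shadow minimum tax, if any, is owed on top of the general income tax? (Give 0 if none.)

General income tax:
  ¥86,000 × 7% = ¥6,020
  ¥360,000 × 14% = ¥50,400
  → ¥56,420

Shadow minimum tax:
  Adjusted income: ¥446,000 + ¥76,500 + ¥122,500 = ¥645,000
  Less exemption ¥75,000 → base ¥570,000
  ¥570,000 × 16% = ¥91,200

Excess of shadow minimum tax over general income tax: ¥91,200 − ¥56,420 = ¥34,780.

¥34,780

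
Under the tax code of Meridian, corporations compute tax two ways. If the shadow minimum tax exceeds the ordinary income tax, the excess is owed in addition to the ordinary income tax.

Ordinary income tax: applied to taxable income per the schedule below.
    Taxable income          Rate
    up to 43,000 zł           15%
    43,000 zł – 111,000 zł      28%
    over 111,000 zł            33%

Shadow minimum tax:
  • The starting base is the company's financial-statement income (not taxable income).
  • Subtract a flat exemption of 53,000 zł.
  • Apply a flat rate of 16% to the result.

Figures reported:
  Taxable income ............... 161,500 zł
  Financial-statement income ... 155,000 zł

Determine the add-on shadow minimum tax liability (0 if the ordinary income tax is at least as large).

0 zł

Ordinary income tax:
  43,000 zł × 15% = 6,450 zł
  68,000 zł × 28% = 19,040 zł
  50,500 zł × 33% = 16,665 zł
  → 42,155 zł

Shadow minimum tax:
  Base (financial-statement income): 155,000 zł
  Less exemption 53,000 zł → base 102,000 zł
  102,000 zł × 16% = 16,320 zł

16,320 zł ≤ 42,155 zł, so no add-on is due.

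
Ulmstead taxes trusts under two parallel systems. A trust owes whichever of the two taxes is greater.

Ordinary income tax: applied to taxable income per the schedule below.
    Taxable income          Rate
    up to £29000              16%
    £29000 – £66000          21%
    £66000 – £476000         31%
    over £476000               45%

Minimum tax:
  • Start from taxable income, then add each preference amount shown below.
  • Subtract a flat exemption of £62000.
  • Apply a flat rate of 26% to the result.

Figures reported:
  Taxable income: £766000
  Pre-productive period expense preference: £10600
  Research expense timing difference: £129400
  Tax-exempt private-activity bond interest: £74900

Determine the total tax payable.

Minimum tax:
  Adjusted income: £766000 + £10600 + £129400 + £74900 = £980900
  Less exemption £62000 → base £918900
  £918900 × 26% = £238914

Ordinary income tax:
  £29000 × 16% = £4640
  £37000 × 21% = £7770
  £410000 × 31% = £127100
  £290000 × 45% = £130500
  → £270010

£270010 > £238914, so the ordinary income tax governs.

£270010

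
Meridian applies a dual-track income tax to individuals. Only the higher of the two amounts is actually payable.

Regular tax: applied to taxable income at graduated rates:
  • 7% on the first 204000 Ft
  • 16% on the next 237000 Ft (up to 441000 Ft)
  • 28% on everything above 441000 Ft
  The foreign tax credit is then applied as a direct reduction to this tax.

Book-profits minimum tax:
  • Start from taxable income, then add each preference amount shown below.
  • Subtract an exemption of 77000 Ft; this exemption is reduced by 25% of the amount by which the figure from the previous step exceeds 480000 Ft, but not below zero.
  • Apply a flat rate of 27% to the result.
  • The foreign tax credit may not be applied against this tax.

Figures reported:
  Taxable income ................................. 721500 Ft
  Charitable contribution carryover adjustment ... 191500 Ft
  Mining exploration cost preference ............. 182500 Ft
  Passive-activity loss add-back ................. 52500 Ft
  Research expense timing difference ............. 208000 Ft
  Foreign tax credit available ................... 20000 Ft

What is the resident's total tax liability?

366120 Ft

Book-profits minimum tax:
  Adjusted income: 721500 Ft + 191500 Ft + 182500 Ft + 52500 Ft + 208000 Ft = 1356000 Ft
  Exemption: 25% × (1356000 Ft − 480000 Ft) = 219000 Ft ≥ 77000 Ft, so the exemption is fully phased out
  Base: 1356000 Ft − 0 Ft = 1356000 Ft
  1356000 Ft × 27% = 366120 Ft

Regular tax:
  204000 Ft × 7% = 14280 Ft
  237000 Ft × 16% = 37920 Ft
  280500 Ft × 28% = 78540 Ft
  → 130740 Ft
  Less foreign tax credit 20000 Ft → 110740 Ft

366120 Ft > 110740 Ft, so the book-profits minimum tax is the binding amount.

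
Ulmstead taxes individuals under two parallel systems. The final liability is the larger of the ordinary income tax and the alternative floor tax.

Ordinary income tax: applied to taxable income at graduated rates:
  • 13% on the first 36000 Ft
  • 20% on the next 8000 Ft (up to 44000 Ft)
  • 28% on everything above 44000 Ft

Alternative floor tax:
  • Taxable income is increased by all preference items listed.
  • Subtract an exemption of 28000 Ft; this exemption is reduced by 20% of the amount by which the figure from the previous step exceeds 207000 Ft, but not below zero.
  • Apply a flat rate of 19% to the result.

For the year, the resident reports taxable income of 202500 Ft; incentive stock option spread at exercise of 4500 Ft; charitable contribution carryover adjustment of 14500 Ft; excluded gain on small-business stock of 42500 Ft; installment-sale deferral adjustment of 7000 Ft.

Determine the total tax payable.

Alternative floor tax:
  Adjusted income: 202500 Ft + 4500 Ft + 14500 Ft + 42500 Ft + 7000 Ft = 271000 Ft
  Exemption: 28000 Ft − 20% × (271000 Ft − 207000 Ft) = 28000 Ft − 12800 Ft = 15200 Ft
  Base: 271000 Ft − 15200 Ft = 255800 Ft
  255800 Ft × 19% = 48602 Ft

Ordinary income tax:
  36000 Ft × 13% = 4680 Ft
  8000 Ft × 20% = 1600 Ft
  158500 Ft × 28% = 44380 Ft
  → 50660 Ft

50660 Ft > 48602 Ft, so the ordinary income tax governs.

50660 Ft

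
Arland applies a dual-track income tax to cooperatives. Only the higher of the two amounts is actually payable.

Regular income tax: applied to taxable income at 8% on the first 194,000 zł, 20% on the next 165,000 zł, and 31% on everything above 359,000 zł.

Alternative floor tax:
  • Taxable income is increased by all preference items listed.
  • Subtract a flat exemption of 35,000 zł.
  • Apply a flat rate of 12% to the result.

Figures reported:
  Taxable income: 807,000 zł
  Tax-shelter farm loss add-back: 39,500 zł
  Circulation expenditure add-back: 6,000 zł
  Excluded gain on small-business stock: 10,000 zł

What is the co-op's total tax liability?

187,400 zł

Regular income tax:
  194,000 zł × 8% = 15,520 zł
  165,000 zł × 20% = 33,000 zł
  448,000 zł × 31% = 138,880 zł
  → 187,400 zł

Alternative floor tax:
  Adjusted income: 807,000 zł + 39,500 zł + 6,000 zł + 10,000 zł = 862,500 zł
  Less exemption 35,000 zł → base 827,500 zł
  827,500 zł × 12% = 99,300 zł

187,400 zł > 99,300 zł, so the regular income tax governs.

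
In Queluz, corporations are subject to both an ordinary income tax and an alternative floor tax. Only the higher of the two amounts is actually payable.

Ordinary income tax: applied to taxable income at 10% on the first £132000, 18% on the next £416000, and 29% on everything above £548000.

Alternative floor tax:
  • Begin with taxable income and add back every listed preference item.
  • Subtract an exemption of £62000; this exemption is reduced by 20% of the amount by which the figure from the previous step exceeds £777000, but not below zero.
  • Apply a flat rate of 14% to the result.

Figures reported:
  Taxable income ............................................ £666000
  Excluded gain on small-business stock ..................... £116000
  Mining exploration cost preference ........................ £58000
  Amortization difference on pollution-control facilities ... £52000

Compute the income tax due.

£122300

Alternative floor tax:
  Adjusted income: £666000 + £116000 + £58000 + £52000 = £892000
  Exemption: £62000 − 20% × (£892000 − £777000) = £62000 − £23000 = £39000
  Base: £892000 − £39000 = £853000
  £853000 × 14% = £119420

Ordinary income tax:
  £132000 × 10% = £13200
  £416000 × 18% = £74880
  £118000 × 29% = £34220
  → £122300

£122300 > £119420, so the ordinary income tax governs.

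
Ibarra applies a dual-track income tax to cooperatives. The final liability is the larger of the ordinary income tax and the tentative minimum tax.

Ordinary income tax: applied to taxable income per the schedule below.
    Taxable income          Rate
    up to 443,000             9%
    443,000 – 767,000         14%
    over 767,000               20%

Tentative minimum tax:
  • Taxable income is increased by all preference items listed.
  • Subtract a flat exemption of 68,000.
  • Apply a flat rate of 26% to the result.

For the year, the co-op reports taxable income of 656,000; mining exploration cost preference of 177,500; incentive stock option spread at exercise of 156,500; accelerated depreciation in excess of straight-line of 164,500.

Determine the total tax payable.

Tentative minimum tax:
  Adjusted income: 656,000 + 177,500 + 156,500 + 164,500 = 1,154,500
  Less exemption 68,000 → base 1,086,500
  1,086,500 × 26% = 282,490

Ordinary income tax:
  443,000 × 9% = 39,870
  213,000 × 14% = 29,820
  → 69,690

282,490 > 69,690, so the tentative minimum tax is the binding amount.

282,490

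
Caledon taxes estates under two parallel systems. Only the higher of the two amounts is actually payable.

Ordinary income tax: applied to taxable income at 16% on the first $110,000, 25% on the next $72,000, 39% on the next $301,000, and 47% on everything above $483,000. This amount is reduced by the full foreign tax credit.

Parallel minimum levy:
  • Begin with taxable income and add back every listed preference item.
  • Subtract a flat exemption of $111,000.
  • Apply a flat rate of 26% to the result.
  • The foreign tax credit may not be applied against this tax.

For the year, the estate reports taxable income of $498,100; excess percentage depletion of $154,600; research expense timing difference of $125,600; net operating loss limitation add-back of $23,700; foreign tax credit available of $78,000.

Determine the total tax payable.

Parallel minimum levy:
  Adjusted income: $498,100 + $154,600 + $125,600 + $23,700 = $802,000
  Less exemption $111,000 → base $691,000
  $691,000 × 26% = $179,660

Ordinary income tax:
  $110,000 × 16% = $17,600
  $72,000 × 25% = $18,000
  $301,000 × 39% = $117,390
  $15,100 × 47% = $7,097
  → $160,087
  Less foreign tax credit $78,000 → $82,087

$179,660 > $82,087, so the parallel minimum levy is the binding amount.

$179,660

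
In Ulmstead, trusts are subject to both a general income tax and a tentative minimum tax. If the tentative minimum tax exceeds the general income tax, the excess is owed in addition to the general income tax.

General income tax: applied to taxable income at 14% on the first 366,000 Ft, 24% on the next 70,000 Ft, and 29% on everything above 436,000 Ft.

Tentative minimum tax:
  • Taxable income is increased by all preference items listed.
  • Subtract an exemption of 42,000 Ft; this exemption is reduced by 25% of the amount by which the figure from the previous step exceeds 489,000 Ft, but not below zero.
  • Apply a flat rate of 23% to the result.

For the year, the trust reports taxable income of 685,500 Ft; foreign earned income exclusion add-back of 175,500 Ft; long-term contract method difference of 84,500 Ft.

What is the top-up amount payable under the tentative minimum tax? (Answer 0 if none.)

77,070 Ft

General income tax:
  366,000 Ft × 14% = 51,240 Ft
  70,000 Ft × 24% = 16,800 Ft
  249,500 Ft × 29% = 72,355 Ft
  → 140,395 Ft

Tentative minimum tax:
  Adjusted income: 685,500 Ft + 175,500 Ft + 84,500 Ft = 945,500 Ft
  Exemption: 25% × (945,500 Ft − 489,000 Ft) = 114,125 Ft ≥ 42,000 Ft, so the exemption is fully phased out
  Base: 945,500 Ft − 0 Ft = 945,500 Ft
  945,500 Ft × 23% = 217,465 Ft

Excess of tentative minimum tax over general income tax: 217,465 Ft − 140,395 Ft = 77,070 Ft.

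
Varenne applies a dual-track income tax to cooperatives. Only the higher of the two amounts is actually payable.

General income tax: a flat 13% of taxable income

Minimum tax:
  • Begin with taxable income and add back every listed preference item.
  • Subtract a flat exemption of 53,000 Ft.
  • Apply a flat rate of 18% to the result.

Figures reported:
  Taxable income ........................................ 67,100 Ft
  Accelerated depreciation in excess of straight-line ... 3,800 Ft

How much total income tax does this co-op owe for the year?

8,723 Ft

General income tax:
  67,100 Ft × 13% = 8,723 Ft

Minimum tax:
  Adjusted income: 67,100 Ft + 3,800 Ft = 70,900 Ft
  Less exemption 53,000 Ft → base 17,900 Ft
  17,900 Ft × 18% = 3,222 Ft

8,723 Ft > 3,222 Ft, so the general income tax governs.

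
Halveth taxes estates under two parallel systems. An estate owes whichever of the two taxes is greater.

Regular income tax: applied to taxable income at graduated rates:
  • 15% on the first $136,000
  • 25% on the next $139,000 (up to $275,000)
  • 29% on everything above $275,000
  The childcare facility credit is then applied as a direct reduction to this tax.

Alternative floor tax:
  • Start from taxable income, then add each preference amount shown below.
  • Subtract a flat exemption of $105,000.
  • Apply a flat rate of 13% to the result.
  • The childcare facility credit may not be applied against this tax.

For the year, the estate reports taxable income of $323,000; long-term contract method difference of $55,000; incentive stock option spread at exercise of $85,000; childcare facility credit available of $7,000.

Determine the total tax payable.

Regular income tax:
  $136,000 × 15% = $20,400
  $139,000 × 25% = $34,750
  $48,000 × 29% = $13,920
  → $69,070
  Less childcare facility credit $7,000 → $62,070

Alternative floor tax:
  Adjusted income: $323,000 + $55,000 + $85,000 = $463,000
  Less exemption $105,000 → base $358,000
  $358,000 × 13% = $46,540

$62,070 > $46,540, so the regular income tax governs.

$62,070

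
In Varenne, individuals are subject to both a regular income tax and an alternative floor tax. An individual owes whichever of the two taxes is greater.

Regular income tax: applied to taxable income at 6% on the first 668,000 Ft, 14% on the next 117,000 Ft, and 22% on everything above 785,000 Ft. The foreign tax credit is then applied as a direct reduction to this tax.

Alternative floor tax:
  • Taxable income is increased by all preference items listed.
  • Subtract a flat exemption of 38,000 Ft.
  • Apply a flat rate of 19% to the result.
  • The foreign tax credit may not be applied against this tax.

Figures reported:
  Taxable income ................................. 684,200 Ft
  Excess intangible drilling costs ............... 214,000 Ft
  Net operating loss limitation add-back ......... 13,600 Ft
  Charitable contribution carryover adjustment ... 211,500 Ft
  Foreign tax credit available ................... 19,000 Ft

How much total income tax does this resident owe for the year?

206,207 Ft

Regular income tax:
  668,000 Ft × 6% = 40,080 Ft
  16,200 Ft × 14% = 2,268 Ft
  → 42,348 Ft
  Less foreign tax credit 19,000 Ft → 23,348 Ft

Alternative floor tax:
  Adjusted income: 684,200 Ft + 214,000 Ft + 13,600 Ft + 211,500 Ft = 1,123,300 Ft
  Less exemption 38,000 Ft → base 1,085,300 Ft
  1,085,300 Ft × 19% = 206,207 Ft

206,207 Ft > 23,348 Ft, so the alternative floor tax is the binding amount.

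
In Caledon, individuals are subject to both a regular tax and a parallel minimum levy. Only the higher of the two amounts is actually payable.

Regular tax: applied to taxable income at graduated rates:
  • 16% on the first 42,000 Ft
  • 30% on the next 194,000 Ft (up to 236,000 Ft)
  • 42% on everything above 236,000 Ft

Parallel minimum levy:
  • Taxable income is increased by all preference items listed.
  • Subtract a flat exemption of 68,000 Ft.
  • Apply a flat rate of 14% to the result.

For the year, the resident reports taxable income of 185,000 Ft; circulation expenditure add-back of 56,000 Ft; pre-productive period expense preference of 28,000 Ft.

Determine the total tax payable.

49,620 Ft

Parallel minimum levy:
  Adjusted income: 185,000 Ft + 56,000 Ft + 28,000 Ft = 269,000 Ft
  Less exemption 68,000 Ft → base 201,000 Ft
  201,000 Ft × 14% = 28,140 Ft

Regular tax:
  42,000 Ft × 16% = 6,720 Ft
  143,000 Ft × 30% = 42,900 Ft
  → 49,620 Ft

49,620 Ft > 28,140 Ft, so the regular tax governs.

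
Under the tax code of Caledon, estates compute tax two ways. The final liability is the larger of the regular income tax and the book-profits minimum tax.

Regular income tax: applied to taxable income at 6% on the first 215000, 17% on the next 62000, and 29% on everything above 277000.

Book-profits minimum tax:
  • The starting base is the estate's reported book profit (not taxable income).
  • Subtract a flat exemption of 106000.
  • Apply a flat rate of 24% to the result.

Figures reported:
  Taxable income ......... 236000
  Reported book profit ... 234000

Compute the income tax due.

Book-profits minimum tax:
  Base (reported book profit): 234000
  Less exemption 106000 → base 128000
  128000 × 24% = 30720

Regular income tax:
  215000 × 6% = 12900
  21000 × 17% = 3570
  → 16470

30720 > 16470, so the book-profits minimum tax is the binding amount.

30720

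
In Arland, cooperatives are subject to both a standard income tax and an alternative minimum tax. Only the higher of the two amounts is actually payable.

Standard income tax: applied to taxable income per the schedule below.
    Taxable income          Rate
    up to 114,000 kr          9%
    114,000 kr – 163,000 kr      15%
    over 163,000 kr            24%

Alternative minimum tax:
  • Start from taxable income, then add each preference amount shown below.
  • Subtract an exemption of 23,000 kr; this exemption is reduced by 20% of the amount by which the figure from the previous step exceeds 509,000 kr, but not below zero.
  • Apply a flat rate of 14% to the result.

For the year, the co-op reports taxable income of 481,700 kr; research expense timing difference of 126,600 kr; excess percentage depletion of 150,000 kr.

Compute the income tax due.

Alternative minimum tax:
  Adjusted income: 481,700 kr + 126,600 kr + 150,000 kr = 758,300 kr
  Exemption: 20% × (758,300 kr − 509,000 kr) = 49,860 kr ≥ 23,000 kr, so the exemption is fully phased out
  Base: 758,300 kr − 0 kr = 758,300 kr
  758,300 kr × 14% = 106,162 kr

Standard income tax:
  114,000 kr × 9% = 10,260 kr
  49,000 kr × 15% = 7,350 kr
  318,700 kr × 24% = 76,488 kr
  → 94,098 kr

106,162 kr > 94,098 kr, so the alternative minimum tax is the binding amount.

106,162 kr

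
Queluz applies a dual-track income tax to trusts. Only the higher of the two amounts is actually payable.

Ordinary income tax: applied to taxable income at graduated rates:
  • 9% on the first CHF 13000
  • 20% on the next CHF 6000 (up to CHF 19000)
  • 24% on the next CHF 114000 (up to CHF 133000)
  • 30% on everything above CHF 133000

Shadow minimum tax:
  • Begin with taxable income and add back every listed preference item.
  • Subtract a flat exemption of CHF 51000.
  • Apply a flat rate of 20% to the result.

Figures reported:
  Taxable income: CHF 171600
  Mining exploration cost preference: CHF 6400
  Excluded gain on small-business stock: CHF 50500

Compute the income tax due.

CHF 41310

Ordinary income tax:
  CHF 13000 × 9% = CHF 1170
  CHF 6000 × 20% = CHF 1200
  CHF 114000 × 24% = CHF 27360
  CHF 38600 × 30% = CHF 11580
  → CHF 41310

Shadow minimum tax:
  Adjusted income: CHF 171600 + CHF 6400 + CHF 50500 = CHF 228500
  Less exemption CHF 51000 → base CHF 177500
  CHF 177500 × 20% = CHF 35500

CHF 41310 > CHF 35500, so the ordinary income tax governs.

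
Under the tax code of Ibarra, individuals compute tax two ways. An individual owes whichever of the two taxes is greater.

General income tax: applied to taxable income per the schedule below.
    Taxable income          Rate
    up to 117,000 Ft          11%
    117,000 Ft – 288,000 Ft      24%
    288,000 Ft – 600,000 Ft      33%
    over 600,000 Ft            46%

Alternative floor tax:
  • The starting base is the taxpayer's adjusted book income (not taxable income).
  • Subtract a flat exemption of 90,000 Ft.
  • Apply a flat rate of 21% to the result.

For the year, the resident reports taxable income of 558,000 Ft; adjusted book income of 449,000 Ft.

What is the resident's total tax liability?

143,010 Ft

General income tax:
  117,000 Ft × 11% = 12,870 Ft
  171,000 Ft × 24% = 41,040 Ft
  270,000 Ft × 33% = 89,100 Ft
  → 143,010 Ft

Alternative floor tax:
  Base (adjusted book income): 449,000 Ft
  Less exemption 90,000 Ft → base 359,000 Ft
  359,000 Ft × 21% = 75,390 Ft

143,010 Ft > 75,390 Ft, so the general income tax governs.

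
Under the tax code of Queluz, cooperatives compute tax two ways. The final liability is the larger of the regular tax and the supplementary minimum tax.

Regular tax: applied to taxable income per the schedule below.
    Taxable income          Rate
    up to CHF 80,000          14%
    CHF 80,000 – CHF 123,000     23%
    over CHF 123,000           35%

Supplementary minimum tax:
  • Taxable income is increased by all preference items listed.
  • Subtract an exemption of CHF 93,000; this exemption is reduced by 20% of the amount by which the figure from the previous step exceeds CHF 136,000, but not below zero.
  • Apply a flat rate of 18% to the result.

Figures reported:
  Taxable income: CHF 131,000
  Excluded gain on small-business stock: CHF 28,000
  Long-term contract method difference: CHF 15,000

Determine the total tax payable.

CHF 23,890

Supplementary minimum tax:
  Adjusted income: CHF 131,000 + CHF 28,000 + CHF 15,000 = CHF 174,000
  Exemption: CHF 93,000 − 20% × (CHF 174,000 − CHF 136,000) = CHF 93,000 − CHF 7,600 = CHF 85,400
  Base: CHF 174,000 − CHF 85,400 = CHF 88,600
  CHF 88,600 × 18% = CHF 15,948

Regular tax:
  CHF 80,000 × 14% = CHF 11,200
  CHF 43,000 × 23% = CHF 9,890
  CHF 8,000 × 35% = CHF 2,800
  → CHF 23,890

CHF 23,890 > CHF 15,948, so the regular tax governs.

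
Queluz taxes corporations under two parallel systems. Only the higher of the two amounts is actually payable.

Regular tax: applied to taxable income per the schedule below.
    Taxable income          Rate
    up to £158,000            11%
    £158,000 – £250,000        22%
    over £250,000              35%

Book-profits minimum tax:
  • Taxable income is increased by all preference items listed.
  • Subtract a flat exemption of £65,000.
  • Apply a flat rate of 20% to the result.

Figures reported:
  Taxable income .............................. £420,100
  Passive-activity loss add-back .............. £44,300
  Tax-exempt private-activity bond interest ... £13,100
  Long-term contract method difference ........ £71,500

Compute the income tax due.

£97,155

Book-profits minimum tax:
  Adjusted income: £420,100 + £44,300 + £13,100 + £71,500 = £549,000
  Less exemption £65,000 → base £484,000
  £484,000 × 20% = £96,800

Regular tax:
  £158,000 × 11% = £17,380
  £92,000 × 22% = £20,240
  £170,100 × 35% = £59,535
  → £97,155

£97,155 > £96,800, so the regular tax governs.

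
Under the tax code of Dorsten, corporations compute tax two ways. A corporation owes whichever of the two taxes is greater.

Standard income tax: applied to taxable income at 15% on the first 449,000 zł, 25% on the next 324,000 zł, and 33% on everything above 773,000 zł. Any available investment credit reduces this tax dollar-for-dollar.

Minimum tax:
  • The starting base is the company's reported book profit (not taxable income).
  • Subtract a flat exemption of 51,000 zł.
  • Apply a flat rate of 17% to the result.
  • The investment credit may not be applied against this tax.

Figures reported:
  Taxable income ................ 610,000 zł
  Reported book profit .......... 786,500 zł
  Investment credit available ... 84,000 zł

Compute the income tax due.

Standard income tax:
  449,000 zł × 15% = 67,350 zł
  161,000 zł × 25% = 40,250 zł
  → 107,600 zł
  Less investment credit 84,000 zł → 23,600 zł

Minimum tax:
  Base (reported book profit): 786,500 zł
  Less exemption 51,000 zł → base 735,500 zł
  735,500 zł × 17% = 125,035 zł

125,035 zł > 23,600 zł, so the minimum tax is the binding amount.

125,035 zł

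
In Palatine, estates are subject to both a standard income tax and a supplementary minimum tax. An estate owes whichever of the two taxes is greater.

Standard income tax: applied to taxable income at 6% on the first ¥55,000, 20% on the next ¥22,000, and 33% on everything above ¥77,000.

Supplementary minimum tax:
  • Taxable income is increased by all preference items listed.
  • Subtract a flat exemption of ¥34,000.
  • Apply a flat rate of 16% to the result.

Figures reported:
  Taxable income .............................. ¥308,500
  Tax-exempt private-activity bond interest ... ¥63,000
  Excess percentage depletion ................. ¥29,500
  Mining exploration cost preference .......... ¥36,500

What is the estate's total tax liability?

Supplementary minimum tax:
  Adjusted income: ¥308,500 + ¥63,000 + ¥29,500 + ¥36,500 = ¥437,500
  Less exemption ¥34,000 → base ¥403,500
  ¥403,500 × 16% = ¥64,560

Standard income tax:
  ¥55,000 × 6% = ¥3,300
  ¥22,000 × 20% = ¥4,400
  ¥231,500 × 33% = ¥76,395
  → ¥84,095

¥84,095 > ¥64,560, so the standard income tax governs.

¥84,095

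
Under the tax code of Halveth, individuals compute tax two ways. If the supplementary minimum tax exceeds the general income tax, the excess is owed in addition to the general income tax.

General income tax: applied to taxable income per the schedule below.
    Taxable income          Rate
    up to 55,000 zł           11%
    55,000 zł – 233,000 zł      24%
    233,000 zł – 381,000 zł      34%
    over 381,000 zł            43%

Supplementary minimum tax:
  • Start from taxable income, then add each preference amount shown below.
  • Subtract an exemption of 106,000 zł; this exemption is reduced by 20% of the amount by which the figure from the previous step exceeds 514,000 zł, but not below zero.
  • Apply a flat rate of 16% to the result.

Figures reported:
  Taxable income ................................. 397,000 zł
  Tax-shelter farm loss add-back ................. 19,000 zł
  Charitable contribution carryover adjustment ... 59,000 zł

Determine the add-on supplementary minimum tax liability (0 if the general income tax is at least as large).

Supplementary minimum tax:
  Adjusted income: 397,000 zł + 19,000 zł + 59,000 zł = 475,000 zł
  Exemption: 475,000 zł ≤ 514,000 zł, so full 106,000 zł applies
  Base: 475,000 zł − 106,000 zł = 369,000 zł
  369,000 zł × 16% = 59,040 zł

General income tax:
  55,000 zł × 11% = 6,050 zł
  178,000 zł × 24% = 42,720 zł
  148,000 zł × 34% = 50,320 zł
  16,000 zł × 43% = 6,880 zł
  → 105,970 zł

59,040 zł ≤ 105,970 zł, so no add-on is due.

0 zł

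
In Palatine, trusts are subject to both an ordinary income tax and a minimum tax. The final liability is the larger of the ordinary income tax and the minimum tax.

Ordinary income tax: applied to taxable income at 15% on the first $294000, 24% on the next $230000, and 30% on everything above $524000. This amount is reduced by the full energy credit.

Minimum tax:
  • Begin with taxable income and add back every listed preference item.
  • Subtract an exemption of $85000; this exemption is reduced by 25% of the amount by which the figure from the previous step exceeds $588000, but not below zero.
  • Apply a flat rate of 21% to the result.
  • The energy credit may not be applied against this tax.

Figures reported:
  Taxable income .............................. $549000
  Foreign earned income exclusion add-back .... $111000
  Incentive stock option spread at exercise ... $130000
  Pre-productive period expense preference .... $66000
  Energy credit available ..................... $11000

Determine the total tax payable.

Ordinary income tax:
  $294000 × 15% = $44100
  $230000 × 24% = $55200
  $25000 × 30% = $7500
  → $106800
  Less energy credit $11000 → $95800

Minimum tax:
  Adjusted income: $549000 + $111000 + $130000 + $66000 = $856000
  Exemption: $85000 − 25% × ($856000 − $588000) = $85000 − $67000 = $18000
  Base: $856000 − $18000 = $838000
  $838000 × 21% = $175980

$175980 > $95800, so the minimum tax is the binding amount.

$175980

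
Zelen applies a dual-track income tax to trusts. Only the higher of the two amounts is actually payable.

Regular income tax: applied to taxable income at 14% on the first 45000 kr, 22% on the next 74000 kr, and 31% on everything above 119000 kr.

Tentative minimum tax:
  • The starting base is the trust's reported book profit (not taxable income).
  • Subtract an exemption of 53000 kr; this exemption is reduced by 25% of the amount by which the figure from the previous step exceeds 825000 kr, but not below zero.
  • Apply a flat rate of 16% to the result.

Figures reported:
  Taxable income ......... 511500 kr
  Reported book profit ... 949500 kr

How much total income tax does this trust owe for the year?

Regular income tax:
  45000 kr × 14% = 6300 kr
  74000 kr × 22% = 16280 kr
  392500 kr × 31% = 121675 kr
  → 144255 kr

Tentative minimum tax:
  Base (reported book profit): 949500 kr
  Exemption: 53000 kr − 25% × (949500 kr − 825000 kr) = 53000 kr − 31125 kr = 21875 kr
  Base: 949500 kr − 21875 kr = 927625 kr
  927625 kr × 16% = 148420 kr

148420 kr > 144255 kr, so the tentative minimum tax is the binding amount.

148420 kr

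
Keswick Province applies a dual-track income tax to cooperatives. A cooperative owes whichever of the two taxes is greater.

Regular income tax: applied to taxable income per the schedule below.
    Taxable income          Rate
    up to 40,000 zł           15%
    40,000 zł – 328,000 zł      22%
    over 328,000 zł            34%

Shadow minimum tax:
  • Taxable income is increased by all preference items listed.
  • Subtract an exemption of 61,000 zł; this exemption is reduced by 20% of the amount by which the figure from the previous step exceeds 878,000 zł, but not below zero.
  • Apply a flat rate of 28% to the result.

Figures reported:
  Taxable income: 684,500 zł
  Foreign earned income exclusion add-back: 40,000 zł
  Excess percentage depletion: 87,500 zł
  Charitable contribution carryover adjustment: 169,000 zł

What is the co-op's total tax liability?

Shadow minimum tax:
  Adjusted income: 684,500 zł + 40,000 zł + 87,500 zł + 169,000 zł = 981,000 zł
  Exemption: 61,000 zł − 20% × (981,000 zł − 878,000 zł) = 61,000 zł − 20,600 zł = 40,400 zł
  Base: 981,000 zł − 40,400 zł = 940,600 zł
  940,600 zł × 28% = 263,368 zł

Regular income tax:
  40,000 zł × 15% = 6,000 zł
  288,000 zł × 22% = 63,360 zł
  356,500 zł × 34% = 121,210 zł
  → 190,570 zł

263,368 zł > 190,570 zł, so the shadow minimum tax is the binding amount.

263,368 zł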